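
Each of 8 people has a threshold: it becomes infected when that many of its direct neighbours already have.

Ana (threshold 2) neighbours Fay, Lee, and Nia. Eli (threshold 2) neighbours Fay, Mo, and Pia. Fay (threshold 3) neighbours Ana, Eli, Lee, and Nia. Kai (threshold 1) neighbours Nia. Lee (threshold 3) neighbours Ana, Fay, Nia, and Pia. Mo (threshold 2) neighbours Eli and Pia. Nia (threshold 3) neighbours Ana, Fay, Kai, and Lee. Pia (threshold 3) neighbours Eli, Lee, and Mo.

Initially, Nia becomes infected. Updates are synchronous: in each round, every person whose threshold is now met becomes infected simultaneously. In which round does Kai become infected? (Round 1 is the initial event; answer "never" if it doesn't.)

2

Round 1 — Nia becomes infected (initial).
Round 2 — checking thresholds:
  Ana: 1 of 3 neighbours < 2, holds.
  Fay: 1 of 4 neighbours < 3, holds.
  Kai: 1 of 1 neighbours ≥ 1, becomes infected.
  Lee: 1 of 4 neighbours < 3, holds.
Round 3 — no new infections; cascade stops.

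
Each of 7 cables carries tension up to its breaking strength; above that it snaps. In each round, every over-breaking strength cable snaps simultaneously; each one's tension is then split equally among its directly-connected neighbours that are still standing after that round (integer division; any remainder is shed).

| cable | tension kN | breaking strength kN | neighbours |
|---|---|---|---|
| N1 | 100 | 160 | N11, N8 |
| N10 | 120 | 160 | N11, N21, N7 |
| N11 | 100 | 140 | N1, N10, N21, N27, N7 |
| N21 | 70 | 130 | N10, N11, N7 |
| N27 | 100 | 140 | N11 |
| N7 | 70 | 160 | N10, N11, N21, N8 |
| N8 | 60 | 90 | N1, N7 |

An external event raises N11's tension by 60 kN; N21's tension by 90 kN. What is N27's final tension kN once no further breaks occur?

140

Round 1 — N11 at 160 > 140; N21 at 160 > 130. N11, N21 snap.
  N11 sheds 160 kN to N1, N10, N27, N7: 40 each.
    N1: 100+40 = 140 ≤ 160
    N10: 120+40 = 160 ≤ 160
    N27: 100+40 = 140 ≤ 140
    N7: 70+40 = 110 ≤ 160
  N21 sheds 160 kN to N10, N7: 80 each.
    N10: 160+80 = 240 > 160
    N7: 110+80 = 190 > 160
Round 2 — N10, N7 snap.
  N10 sheds 240 kN: no online neighbours, lost.
  N7 sheds 190 kN to N8: 190 each.
    N8: 60+190 = 250 > 90
Round 3 — N8 snaps.
  N8 sheds 250 kN to N1: 250 each.
    N1: 140+250 = 390 > 160
Round 4 — N1 snaps.
  N1 sheds 390 kN: no online neighbours, lost.
No further breaks.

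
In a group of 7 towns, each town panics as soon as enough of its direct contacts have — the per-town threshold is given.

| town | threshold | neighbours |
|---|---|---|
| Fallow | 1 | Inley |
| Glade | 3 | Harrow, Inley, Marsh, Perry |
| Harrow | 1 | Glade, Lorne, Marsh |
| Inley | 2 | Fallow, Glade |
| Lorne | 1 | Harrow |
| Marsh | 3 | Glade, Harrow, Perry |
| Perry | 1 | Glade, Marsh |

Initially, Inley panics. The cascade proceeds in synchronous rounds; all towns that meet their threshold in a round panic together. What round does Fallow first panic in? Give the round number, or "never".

2

Round 1 — Inley panics (initial).
Round 2 — checking thresholds:
  Fallow: 1 of 1 neighbours ≥ 1, panics.
  Glade: 1 of 4 neighbours < 3, holds.
Round 3 — no new panics; cascade stops.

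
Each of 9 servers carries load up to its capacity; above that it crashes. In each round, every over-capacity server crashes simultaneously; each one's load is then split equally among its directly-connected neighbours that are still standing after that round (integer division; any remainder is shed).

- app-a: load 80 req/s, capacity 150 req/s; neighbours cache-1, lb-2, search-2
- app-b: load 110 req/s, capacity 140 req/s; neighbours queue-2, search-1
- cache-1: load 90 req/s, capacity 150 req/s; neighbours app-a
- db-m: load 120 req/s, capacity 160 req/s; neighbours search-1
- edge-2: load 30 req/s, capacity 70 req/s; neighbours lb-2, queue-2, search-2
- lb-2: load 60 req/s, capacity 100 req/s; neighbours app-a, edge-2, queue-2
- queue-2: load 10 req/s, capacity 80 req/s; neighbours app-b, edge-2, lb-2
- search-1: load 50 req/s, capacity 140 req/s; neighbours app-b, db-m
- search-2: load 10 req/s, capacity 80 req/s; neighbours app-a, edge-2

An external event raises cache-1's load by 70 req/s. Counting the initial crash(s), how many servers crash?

Round 1 — cache-1 at 160 > 150. cache-1 crashes.
  cache-1 sheds 160 req/s to app-a: 160 each.
    app-a: 80+160 = 240 > 150
Round 2 — app-a crashes.
  app-a sheds 240 req/s to lb-2, search-2: 120 each.
    lb-2: 60+120 = 180 > 100
    search-2: 10+120 = 130 > 80
Round 3 — lb-2, search-2 crash.
  lb-2 sheds 180 req/s to edge-2, queue-2: 90 each.
    edge-2: 30+90 = 120 > 70
    queue-2: 10+90 = 100 > 80
  search-2 sheds 130 req/s to edge-2: 130 each.
    edge-2: 120+130 = 250 > 70
Round 4 — edge-2, queue-2 crash.
  edge-2 sheds 250 req/s: no online neighbours, lost.
  queue-2 sheds 100 req/s to app-b: 100 each.
    app-b: 110+100 = 210 > 140
Round 5 — app-b crashes.
  app-b sheds 210 req/s to search-1: 210 each.
    search-1: 50+210 = 260 > 140
Round 6 — search-1 crashes.
  search-1 sheds 260 req/s to db-m: 260 each.
    db-m: 120+260 = 380 > 160
Round 7 — db-m crashes.
  db-m sheds 380 req/s: no online neighbours, lost.
No further crashes.

9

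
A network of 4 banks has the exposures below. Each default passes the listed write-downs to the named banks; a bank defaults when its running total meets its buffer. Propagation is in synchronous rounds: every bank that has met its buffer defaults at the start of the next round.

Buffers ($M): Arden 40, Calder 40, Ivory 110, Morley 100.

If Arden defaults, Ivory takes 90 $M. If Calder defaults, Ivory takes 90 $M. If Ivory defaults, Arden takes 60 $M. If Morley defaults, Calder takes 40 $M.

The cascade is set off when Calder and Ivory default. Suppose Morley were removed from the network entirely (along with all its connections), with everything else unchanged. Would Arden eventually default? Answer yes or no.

With Morley removed:
Round 1 — Calder, Ivory default (initial).
  Arden: +60 → 60 ≥ 40
Round 2 — Arden defaults.
No further defaults.

yes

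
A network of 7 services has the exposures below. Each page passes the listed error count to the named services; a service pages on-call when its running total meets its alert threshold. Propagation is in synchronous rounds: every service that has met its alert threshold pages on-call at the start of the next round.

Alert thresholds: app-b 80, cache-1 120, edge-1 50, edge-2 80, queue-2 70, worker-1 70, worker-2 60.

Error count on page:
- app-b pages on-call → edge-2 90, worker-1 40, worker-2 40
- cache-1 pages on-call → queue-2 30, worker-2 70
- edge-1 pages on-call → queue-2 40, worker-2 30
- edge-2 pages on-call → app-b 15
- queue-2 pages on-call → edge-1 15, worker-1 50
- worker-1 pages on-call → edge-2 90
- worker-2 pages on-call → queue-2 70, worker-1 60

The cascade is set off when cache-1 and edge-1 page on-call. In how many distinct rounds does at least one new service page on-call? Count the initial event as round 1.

Round 1 — cache-1, edge-1 page on-call (initial).
  queue-2: +30+40 → 70 ≥ 70
  worker-2: +70+30 → 100 ≥ 60
Round 2 — queue-2, worker-2 page on-call.
  worker-1: +50+60 → 110 ≥ 70
Round 3 — worker-1 pages on-call.
  edge-2: +90 → 90 ≥ 80
Round 4 — edge-2 pages on-call.
  app-b: +15 → 15 < 80
No further pages.

4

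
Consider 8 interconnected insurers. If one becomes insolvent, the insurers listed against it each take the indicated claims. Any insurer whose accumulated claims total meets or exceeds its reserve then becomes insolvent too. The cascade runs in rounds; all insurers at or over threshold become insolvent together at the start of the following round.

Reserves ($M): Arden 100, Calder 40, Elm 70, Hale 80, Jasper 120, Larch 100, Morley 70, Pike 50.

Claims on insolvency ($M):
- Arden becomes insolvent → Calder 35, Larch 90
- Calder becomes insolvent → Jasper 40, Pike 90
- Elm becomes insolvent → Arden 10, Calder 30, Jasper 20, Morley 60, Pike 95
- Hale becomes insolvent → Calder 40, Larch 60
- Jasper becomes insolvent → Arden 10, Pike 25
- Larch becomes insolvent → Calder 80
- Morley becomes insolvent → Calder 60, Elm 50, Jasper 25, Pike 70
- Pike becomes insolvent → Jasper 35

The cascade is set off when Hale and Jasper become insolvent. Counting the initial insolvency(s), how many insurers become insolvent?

4

Round 1 — Hale, Jasper become insolvent (initial).
  Arden: +10 → 10 < 100
  Calder: +40 → 40 ≥ 40
  Larch: +60 → 60 < 100
  Pike: +25 → 25 < 50
Round 2 — Calder becomes insolvent.
  Pike: +90 → 115 ≥ 50
Round 3 — Pike becomes insolvent.
No further insolvencies.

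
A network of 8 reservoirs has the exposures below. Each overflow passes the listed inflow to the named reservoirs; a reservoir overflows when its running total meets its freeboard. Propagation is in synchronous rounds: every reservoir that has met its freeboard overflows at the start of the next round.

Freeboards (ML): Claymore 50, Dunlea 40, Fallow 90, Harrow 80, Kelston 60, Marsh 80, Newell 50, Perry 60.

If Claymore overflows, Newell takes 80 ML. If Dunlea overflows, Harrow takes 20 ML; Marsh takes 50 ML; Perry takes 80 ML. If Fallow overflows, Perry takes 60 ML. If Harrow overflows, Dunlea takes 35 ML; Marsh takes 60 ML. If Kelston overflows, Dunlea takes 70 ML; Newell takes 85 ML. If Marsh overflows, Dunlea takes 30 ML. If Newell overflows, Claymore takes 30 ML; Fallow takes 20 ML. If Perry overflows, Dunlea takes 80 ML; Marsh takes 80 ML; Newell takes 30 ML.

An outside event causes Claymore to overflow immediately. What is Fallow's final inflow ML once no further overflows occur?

20

Round 1 — Claymore overflows (initial).
  Newell: +80 → 80 ≥ 50
Round 2 — Newell overflows.
  Fallow: +20 → 20 < 90
No further overflows.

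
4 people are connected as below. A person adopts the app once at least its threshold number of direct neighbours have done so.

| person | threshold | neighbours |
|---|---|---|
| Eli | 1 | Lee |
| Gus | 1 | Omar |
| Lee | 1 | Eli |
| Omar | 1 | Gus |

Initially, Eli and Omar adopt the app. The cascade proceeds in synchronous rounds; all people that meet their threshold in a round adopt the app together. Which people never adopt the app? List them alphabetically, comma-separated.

none

Round 1 — Eli, Omar adopt the app (initial).
Round 2 — checking thresholds:
  Gus: 1 of 1 neighbours ≥ 1, adopts the app.
  Lee: 1 of 1 neighbours ≥ 1, adopts the app.
Round 3 — no new adoptions; cascade stops.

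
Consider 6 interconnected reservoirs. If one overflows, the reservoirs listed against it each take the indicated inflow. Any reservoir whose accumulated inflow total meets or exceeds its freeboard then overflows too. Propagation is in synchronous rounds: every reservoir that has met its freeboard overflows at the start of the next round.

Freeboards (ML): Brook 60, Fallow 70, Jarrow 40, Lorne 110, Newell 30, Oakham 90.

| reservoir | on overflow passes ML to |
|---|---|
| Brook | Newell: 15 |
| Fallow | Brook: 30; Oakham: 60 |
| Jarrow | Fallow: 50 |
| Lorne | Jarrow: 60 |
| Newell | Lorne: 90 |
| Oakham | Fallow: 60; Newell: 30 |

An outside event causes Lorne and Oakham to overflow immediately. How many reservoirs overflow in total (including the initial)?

5

Round 1 — Lorne, Oakham overflow (initial).
  Fallow: +60 → 60 < 70
  Jarrow: +60 → 60 ≥ 40
  Newell: +30 → 30 ≥ 30
Round 2 — Jarrow, Newell overflow.
  Fallow: +50 → 110 ≥ 70
Round 3 — Fallow overflows.
  Brook: +30 → 30 < 60
No further overflows.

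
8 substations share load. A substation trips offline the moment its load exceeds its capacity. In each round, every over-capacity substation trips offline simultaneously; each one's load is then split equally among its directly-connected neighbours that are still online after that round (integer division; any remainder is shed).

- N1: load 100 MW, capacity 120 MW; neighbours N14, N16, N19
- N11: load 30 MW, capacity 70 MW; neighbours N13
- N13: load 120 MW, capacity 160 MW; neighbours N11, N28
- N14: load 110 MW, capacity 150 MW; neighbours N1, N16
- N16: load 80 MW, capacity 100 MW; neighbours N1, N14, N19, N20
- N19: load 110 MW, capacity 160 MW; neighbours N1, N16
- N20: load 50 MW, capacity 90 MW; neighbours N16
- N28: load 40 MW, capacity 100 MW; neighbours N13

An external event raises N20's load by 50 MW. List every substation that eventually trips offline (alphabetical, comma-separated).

N1, N14, N16, N19, N20

Round 1 — N20 at 100 > 90. N20 trips offline.
  N20 sheds 100 MW to N16: 100 each.
    N16: 80+100 = 180 > 100
Round 2 — N16 trips offline.
  N16 sheds 180 MW to N1, N14, N19: 60 each.
    N1: 100+60 = 160 > 120
    N14: 110+60 = 170 > 150
    N19: 110+60 = 170 > 160
Round 3 — N1, N14, N19 trip offline.
  N1 sheds 160 MW: no online neighbours, lost.
  N14 sheds 170 MW: no online neighbours, lost.
  N19 sheds 170 MW: no online neighbours, lost.
No further trips.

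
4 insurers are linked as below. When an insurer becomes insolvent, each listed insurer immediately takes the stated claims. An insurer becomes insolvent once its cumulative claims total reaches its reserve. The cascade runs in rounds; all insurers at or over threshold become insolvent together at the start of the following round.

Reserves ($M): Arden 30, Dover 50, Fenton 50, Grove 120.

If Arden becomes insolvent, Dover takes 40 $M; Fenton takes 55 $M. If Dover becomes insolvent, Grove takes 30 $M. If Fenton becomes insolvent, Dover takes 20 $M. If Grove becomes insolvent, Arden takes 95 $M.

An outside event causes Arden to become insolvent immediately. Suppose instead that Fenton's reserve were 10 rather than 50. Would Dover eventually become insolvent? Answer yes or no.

With Fenton's reserve at 10:
Round 1 — Arden becomes insolvent (initial).
  Dover: +40 → 40 < 50
  Fenton: +55 → 55 ≥ 10
Round 2 — Fenton becomes insolvent.
  Dover: +20 → 60 ≥ 50
Round 3 — Dover becomes insolvent.
  Grove: +30 → 30 < 120
No further insolvencies.

yes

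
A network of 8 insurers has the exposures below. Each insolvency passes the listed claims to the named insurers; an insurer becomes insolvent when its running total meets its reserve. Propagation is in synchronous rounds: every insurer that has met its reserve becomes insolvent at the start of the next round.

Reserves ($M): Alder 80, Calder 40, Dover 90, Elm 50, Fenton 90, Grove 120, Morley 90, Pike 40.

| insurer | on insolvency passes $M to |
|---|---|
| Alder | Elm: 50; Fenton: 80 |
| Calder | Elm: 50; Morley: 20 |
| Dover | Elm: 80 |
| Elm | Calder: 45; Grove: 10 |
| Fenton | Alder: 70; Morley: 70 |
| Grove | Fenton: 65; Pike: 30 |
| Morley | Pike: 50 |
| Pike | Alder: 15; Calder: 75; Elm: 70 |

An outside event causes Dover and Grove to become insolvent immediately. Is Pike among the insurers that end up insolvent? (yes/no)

no

Round 1 — Dover, Grove become insolvent (initial).
  Elm: +80 → 80 ≥ 50
  Fenton: +65 → 65 < 90
  Pike: +30 → 30 < 40
Round 2 — Elm becomes insolvent.
  Calder: +45 → 45 ≥ 40
Round 3 — Calder becomes insolvent.
  Morley: +20 → 20 < 90
No further insolvencies.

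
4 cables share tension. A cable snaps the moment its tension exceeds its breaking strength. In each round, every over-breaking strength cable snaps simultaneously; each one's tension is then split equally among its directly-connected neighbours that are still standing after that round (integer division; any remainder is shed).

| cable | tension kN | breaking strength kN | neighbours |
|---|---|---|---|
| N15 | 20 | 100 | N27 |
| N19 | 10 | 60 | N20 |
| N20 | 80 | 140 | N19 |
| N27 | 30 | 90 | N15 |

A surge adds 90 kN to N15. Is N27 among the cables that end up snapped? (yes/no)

Round 1 — N15 at 110 > 100. N15 snaps.
  N15 sheds 110 kN to N27: 110 each.
    N27: 30+110 = 140 > 90
Round 2 — N27 snaps.
  N27 sheds 140 kN: no online neighbours, lost.
No further breaks.

yes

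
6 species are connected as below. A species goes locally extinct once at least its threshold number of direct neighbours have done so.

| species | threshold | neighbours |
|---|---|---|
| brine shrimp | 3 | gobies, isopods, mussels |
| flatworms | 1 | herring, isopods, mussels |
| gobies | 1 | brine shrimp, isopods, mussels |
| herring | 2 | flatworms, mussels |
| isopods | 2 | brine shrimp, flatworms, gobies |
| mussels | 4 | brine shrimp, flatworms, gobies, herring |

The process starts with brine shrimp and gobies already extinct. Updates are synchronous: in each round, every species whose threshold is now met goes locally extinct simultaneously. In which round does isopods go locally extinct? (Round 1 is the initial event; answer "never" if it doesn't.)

2

Round 1 — brine shrimp, gobies go locally extinct (initial).
Round 2 — checking thresholds:
  isopods: 2 of 3 neighbours ≥ 2, goes locally extinct.
  mussels: 2 of 4 neighbours < 4, below threshold.
Round 3 — checking thresholds:
  flatworms: 1 of 3 neighbours ≥ 1, goes locally extinct.
  mussels: 2 of 4 neighbours < 4, below threshold.
Round 4 — no new extinctions; cascade stops.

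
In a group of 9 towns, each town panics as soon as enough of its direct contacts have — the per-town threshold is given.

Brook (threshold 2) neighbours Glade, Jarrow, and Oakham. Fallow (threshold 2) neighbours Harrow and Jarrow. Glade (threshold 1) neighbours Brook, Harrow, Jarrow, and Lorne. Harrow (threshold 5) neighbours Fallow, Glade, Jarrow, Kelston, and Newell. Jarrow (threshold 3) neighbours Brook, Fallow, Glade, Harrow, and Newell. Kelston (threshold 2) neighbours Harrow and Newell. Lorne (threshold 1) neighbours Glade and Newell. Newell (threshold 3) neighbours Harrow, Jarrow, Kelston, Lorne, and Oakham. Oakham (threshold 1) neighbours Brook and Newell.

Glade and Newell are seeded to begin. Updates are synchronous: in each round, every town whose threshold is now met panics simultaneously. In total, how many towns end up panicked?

6

Round 1 — Glade, Newell panic (initial).
Round 2 — checking thresholds:
  Brook: 1 of 3 neighbours < 2, holds.
  Harrow: 2 of 5 neighbours < 5, holds.
  Jarrow: 2 of 5 neighbours < 3, holds.
  Kelston: 1 of 2 neighbours < 2, holds.
  Lorne: 2 of 2 neighbours ≥ 1, panics.
  Oakham: 1 of 2 neighbours ≥ 1, panics.
Round 3 — checking thresholds:
  Brook: 2 of 3 neighbours ≥ 2, panics.
  Harrow: 2 of 5 neighbours < 5, holds.
  Jarrow: 2 of 5 neighbours < 3, holds.
  Kelston: 1 of 2 neighbours < 2, holds.
Round 4 — checking thresholds:
  Harrow: 2 of 5 neighbours < 5, holds.
  Jarrow: 3 of 5 neighbours ≥ 3, panics.
  Kelston: 1 of 2 neighbours < 2, holds.
Round 5 — no new panics; cascade stops.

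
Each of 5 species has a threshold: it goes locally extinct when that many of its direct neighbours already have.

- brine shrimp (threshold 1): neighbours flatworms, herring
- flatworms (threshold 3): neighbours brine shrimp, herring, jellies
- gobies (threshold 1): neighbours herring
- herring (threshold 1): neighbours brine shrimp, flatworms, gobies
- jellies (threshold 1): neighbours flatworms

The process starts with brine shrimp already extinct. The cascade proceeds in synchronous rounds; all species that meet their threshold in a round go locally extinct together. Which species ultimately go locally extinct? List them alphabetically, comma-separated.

Round 1 — brine shrimp goes locally extinct (initial).
Round 2 — checking thresholds:
  flatworms: 1 of 3 neighbours < 3, not yet.
  herring: 1 of 3 neighbours ≥ 1, goes locally extinct.
Round 3 — checking thresholds:
  flatworms: 2 of 3 neighbours < 3, not yet.
  gobies: 1 of 1 neighbours ≥ 1, goes locally extinct.
Round 4 — no new extinctions; cascade stops.

brine shrimp, gobies, herring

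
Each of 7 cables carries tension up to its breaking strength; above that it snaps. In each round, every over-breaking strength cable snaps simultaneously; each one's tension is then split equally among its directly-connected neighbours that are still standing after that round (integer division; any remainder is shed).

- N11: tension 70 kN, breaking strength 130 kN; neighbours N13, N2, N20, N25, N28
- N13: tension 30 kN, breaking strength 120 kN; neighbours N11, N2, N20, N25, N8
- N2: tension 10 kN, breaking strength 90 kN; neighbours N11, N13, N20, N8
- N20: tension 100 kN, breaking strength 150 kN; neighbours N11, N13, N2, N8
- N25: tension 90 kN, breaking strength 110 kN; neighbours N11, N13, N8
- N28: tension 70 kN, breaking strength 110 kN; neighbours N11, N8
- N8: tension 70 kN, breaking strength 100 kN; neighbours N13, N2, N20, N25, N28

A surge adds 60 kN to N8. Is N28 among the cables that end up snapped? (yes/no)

no

Round 1 — N8 at 130 > 100. N8 snaps.
  N8 sheds 130 kN to N13, N2, N20, N25, N28: 26 each.
    N13: 30+26 = 56 ≤ 120
    N2: 10+26 = 36 ≤ 90
    N20: 100+26 = 126 ≤ 150
    N25: 90+26 = 116 > 110
    N28: 70+26 = 96 ≤ 110
Round 2 — N25 snaps.
  N25 sheds 116 kN to N11, N13: 58 each.
    N11: 70+58 = 128 ≤ 130
    N13: 56+58 = 114 ≤ 120
No further breaks.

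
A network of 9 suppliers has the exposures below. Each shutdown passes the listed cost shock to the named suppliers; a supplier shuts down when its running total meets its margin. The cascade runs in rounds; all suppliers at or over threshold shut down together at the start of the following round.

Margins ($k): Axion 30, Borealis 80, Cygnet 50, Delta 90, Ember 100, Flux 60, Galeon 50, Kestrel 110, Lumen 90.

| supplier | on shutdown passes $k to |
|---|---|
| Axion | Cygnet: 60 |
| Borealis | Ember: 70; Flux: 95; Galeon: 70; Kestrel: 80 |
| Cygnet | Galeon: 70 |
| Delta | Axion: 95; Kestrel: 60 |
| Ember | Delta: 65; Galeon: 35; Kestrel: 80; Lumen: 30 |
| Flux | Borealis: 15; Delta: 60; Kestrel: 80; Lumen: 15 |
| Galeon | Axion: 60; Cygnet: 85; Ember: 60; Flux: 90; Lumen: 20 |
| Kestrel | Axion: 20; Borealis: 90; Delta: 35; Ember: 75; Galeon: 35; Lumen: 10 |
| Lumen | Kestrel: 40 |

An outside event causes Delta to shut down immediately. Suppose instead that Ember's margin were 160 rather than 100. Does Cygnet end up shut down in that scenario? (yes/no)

With Ember's margin at 160:
Round 1 — Delta shuts down (initial).
  Axion: +95 → 95 ≥ 30
  Kestrel: +60 → 60 < 110
Round 2 — Axion shuts down.
  Cygnet: +60 → 60 ≥ 50
Round 3 — Cygnet shuts down.
  Galeon: +70 → 70 ≥ 50
Round 4 — Galeon shuts down.
  Ember: +60 → 60 < 160
  Flux: +90 → 90 ≥ 60
  Lumen: +20 → 20 < 90
Round 5 — Flux shuts down.
  Borealis: +15 → 15 < 80
  Kestrel: +80 → 140 ≥ 110
  Lumen: +15 → 35 < 90
Round 6 — Kestrel shuts down.
  Borealis: +90 → 105 ≥ 80
  Ember: +75 → 135 < 160
  Lumen: +10 → 45 < 90
Round 7 — Borealis shuts down.
  Ember: +70 → 205 ≥ 160
Round 8 — Ember shuts down.
  Lumen: +30 → 75 < 90
No further shutdowns.

yes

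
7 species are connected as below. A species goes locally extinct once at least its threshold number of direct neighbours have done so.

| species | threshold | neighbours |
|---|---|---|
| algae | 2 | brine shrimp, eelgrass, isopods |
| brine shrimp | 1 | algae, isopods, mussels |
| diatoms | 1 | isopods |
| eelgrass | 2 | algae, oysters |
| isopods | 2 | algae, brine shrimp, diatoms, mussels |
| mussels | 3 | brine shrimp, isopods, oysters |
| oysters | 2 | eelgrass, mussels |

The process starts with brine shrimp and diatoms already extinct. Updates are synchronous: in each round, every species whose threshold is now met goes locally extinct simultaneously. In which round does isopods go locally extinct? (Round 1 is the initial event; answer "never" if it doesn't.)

Round 1 — brine shrimp, diatoms go locally extinct (initial).
Round 2 — checking thresholds:
  algae: 1 of 3 neighbours < 2, not yet.
  isopods: 2 of 4 neighbours ≥ 2, goes locally extinct.
  mussels: 1 of 3 neighbours < 3, not yet.
Round 3 — checking thresholds:
  algae: 2 of 3 neighbours ≥ 2, goes locally extinct.
  mussels: 2 of 3 neighbours < 3, not yet.
Round 4 — no new extinctions; cascade stops.

2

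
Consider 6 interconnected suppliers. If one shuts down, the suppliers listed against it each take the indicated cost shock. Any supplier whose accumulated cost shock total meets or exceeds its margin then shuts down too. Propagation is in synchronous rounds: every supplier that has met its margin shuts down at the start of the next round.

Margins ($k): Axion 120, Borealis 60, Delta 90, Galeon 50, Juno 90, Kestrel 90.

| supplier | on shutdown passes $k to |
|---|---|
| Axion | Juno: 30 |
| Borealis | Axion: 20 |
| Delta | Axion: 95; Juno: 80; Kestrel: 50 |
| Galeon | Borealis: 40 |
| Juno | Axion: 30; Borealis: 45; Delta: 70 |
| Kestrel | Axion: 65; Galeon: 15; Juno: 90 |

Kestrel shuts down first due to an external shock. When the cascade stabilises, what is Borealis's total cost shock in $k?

45

Round 1 — Kestrel shuts down (initial).
  Axion: +65 → 65 < 120
  Galeon: +15 → 15 < 50
  Juno: +90 → 90 ≥ 90
Round 2 — Juno shuts down.
  Axion: +30 → 95 < 120
  Borealis: +45 → 45 < 60
  Delta: +70 → 70 < 90
No further shutdowns.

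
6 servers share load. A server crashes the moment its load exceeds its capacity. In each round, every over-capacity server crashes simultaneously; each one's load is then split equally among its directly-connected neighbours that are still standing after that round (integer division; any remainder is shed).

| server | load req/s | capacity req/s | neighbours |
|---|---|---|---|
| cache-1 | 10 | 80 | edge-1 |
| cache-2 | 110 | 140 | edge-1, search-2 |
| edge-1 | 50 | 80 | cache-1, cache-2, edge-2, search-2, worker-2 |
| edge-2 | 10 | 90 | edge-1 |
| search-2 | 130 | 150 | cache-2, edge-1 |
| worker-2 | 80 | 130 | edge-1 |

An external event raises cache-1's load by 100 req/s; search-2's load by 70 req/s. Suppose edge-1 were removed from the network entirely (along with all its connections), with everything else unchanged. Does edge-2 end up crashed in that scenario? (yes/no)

no

With edge-1 removed:
Round 1 — cache-1 at 110 > 80; search-2 at 200 > 150. cache-1, search-2 crash.
  cache-1 sheds 110 req/s: no online neighbours, lost.
  search-2 sheds 200 req/s to cache-2: 200 each.
    cache-2: 110+200 = 310 > 140
Round 2 — cache-2 crashes.
  cache-2 sheds 310 req/s: no online neighbours, lost.
No further crashes.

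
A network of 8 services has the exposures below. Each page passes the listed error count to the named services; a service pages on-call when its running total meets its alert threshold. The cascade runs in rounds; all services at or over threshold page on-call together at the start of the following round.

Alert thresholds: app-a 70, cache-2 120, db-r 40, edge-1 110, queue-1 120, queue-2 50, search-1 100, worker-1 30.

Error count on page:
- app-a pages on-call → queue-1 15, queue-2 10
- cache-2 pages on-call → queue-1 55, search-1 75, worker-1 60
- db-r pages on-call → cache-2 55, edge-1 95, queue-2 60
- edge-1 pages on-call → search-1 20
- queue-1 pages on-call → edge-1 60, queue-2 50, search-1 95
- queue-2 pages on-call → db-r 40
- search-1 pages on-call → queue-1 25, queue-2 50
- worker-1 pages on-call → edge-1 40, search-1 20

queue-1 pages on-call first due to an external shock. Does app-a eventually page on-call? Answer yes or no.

Round 1 — queue-1 pages on-call (initial).
  edge-1: +60 → 60 < 110
  queue-2: +50 → 50 ≥ 50
  search-1: +95 → 95 < 100
Round 2 — queue-2 pages on-call.
  db-r: +40 → 40 ≥ 40
Round 3 — db-r pages on-call.
  cache-2: +55 → 55 < 120
  edge-1: +95 → 155 ≥ 110
Round 4 — edge-1 pages on-call.
  search-1: +20 → 115 ≥ 100
Round 5 — search-1 pages on-call.
No further pages.

no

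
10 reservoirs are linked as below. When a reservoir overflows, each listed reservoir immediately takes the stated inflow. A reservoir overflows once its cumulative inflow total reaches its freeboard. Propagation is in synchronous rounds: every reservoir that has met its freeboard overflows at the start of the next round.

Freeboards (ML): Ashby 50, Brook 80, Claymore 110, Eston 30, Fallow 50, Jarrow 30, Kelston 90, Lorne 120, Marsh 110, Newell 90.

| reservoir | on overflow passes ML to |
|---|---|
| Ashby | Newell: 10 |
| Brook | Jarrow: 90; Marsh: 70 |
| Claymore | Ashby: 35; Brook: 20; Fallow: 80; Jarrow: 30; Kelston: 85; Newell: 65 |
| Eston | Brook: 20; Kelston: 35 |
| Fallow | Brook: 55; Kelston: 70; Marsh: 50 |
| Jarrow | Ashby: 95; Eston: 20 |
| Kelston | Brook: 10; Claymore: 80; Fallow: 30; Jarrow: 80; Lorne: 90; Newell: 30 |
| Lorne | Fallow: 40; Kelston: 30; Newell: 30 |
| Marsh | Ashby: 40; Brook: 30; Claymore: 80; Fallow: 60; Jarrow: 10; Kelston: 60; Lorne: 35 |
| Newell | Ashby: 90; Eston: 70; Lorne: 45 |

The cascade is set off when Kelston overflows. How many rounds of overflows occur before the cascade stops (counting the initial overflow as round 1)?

3

Round 1 — Kelston overflows (initial).
  Brook: +10 → 10 < 80
  Claymore: +80 → 80 < 110
  Fallow: +30 → 30 < 50
  Jarrow: +80 → 80 ≥ 30
  Lorne: +90 → 90 < 120
  Newell: +30 → 30 < 90
Round 2 — Jarrow overflows.
  Ashby: +95 → 95 ≥ 50
  Eston: +20 → 20 < 30
Round 3 — Ashby overflows.
  Newell: +10 → 40 < 90
No further overflows.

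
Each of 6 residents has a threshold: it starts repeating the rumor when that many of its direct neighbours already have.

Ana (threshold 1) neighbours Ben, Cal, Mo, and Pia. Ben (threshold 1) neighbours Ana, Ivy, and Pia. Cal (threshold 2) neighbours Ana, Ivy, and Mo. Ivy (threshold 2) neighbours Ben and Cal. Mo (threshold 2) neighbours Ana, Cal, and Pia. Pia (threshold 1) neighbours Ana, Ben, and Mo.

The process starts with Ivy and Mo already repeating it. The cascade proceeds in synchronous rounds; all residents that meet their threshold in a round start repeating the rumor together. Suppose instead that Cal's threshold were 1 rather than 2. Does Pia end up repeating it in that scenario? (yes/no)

With Cal's threshold at 1:
Round 1 — Ivy, Mo start repeating the rumor (initial).
Round 2 — checking thresholds:
  Ana: 1 of 4 neighbours ≥ 1, starts repeating the rumor.
  Ben: 1 of 3 neighbours ≥ 1, starts repeating the rumor.
  Cal: 2 of 3 neighbours ≥ 1, starts repeating the rumor.
  Pia: 1 of 3 neighbours ≥ 1, starts repeating the rumor.
Round 3 — no new spreads; cascade stops.

yes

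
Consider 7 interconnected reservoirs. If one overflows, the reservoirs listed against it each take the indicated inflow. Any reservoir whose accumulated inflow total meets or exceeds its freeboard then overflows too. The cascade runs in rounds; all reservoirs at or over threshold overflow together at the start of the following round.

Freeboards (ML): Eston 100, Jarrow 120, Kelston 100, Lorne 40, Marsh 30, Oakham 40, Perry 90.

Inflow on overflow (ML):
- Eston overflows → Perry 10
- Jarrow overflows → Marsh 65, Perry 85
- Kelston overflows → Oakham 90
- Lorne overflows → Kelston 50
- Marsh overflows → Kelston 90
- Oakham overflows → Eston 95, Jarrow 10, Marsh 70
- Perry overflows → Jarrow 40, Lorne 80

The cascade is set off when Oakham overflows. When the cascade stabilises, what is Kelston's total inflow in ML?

Round 1 — Oakham overflows (initial).
  Eston: +95 → 95 < 100
  Jarrow: +10 → 10 < 120
  Marsh: +70 → 70 ≥ 30
Round 2 — Marsh overflows.
  Kelston: +90 → 90 < 100
No further overflows.

90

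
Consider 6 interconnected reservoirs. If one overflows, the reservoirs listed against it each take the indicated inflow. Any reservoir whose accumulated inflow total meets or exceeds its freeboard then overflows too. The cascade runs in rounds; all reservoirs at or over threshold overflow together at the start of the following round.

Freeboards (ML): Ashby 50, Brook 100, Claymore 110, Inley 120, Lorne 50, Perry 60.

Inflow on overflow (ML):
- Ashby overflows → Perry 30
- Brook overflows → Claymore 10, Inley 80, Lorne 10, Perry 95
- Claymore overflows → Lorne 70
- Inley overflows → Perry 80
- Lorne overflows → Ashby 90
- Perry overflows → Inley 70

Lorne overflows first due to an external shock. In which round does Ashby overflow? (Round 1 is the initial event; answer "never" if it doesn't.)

2

Round 1 — Lorne overflows (initial).
  Ashby: +90 → 90 ≥ 50
Round 2 — Ashby overflows.
  Perry: +30 → 30 < 60
No further overflows.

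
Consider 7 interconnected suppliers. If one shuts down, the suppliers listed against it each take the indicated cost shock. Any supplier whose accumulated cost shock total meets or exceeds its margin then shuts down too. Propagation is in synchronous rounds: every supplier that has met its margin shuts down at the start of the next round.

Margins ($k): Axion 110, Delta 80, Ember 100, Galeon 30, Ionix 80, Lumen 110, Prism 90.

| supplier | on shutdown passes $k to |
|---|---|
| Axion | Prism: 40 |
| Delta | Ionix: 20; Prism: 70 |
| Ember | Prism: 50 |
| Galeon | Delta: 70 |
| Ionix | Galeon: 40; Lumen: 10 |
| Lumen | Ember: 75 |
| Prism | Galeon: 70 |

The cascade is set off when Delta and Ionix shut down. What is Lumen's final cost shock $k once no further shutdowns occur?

Round 1 — Delta, Ionix shut down (initial).
  Galeon: +40 → 40 ≥ 30
  Lumen: +10 → 10 < 110
  Prism: +70 → 70 < 90
Round 2 — Galeon shuts down.
No further shutdowns.

10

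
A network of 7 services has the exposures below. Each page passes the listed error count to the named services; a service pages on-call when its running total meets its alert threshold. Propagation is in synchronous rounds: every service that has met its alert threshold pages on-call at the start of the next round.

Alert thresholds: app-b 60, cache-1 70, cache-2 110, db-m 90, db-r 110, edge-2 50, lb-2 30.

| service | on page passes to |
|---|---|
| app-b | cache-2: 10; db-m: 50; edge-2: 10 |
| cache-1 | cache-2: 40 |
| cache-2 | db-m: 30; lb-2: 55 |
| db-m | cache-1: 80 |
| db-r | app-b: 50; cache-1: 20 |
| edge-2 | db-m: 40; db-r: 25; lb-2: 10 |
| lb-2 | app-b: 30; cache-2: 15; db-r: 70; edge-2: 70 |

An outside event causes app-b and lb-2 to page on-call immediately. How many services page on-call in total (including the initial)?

Round 1 — app-b, lb-2 page on-call (initial).
  cache-2: +10+15 → 25 < 110
  db-m: +50 → 50 < 90
  db-r: +70 → 70 < 110
  edge-2: +10+70 → 80 ≥ 50
Round 2 — edge-2 pages on-call.
  db-m: +40 → 90 ≥ 90
  db-r: +25 → 95 < 110
Round 3 — db-m pages on-call.
  cache-1: +80 → 80 ≥ 70
Round 4 — cache-1 pages on-call.
  cache-2: +40 → 65 < 110
No further pages.

5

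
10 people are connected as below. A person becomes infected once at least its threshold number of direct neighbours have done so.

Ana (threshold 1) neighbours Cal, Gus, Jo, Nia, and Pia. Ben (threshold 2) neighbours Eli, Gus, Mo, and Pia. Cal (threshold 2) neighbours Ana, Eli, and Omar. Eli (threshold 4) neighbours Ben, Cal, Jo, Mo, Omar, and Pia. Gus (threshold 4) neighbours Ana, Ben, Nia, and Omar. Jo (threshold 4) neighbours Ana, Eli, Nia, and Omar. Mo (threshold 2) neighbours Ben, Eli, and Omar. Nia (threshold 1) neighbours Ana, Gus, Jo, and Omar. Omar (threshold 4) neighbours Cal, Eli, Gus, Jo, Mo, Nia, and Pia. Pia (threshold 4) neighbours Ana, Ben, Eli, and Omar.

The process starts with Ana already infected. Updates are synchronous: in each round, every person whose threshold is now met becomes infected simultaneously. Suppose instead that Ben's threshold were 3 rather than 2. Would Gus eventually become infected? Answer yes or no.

no

With Ben's threshold at 3:
Round 1 — Ana becomes infected (initial).
Round 2 — checking thresholds:
  Cal: 1 of 3 neighbours < 2, below threshold.
  Gus: 1 of 4 neighbours < 4, below threshold.
  Jo: 1 of 4 neighbours < 4, below threshold.
  Nia: 1 of 4 neighbours ≥ 1, becomes infected.
  Pia: 1 of 4 neighbours < 4, below threshold.
Round 3 — no new infections; cascade stops.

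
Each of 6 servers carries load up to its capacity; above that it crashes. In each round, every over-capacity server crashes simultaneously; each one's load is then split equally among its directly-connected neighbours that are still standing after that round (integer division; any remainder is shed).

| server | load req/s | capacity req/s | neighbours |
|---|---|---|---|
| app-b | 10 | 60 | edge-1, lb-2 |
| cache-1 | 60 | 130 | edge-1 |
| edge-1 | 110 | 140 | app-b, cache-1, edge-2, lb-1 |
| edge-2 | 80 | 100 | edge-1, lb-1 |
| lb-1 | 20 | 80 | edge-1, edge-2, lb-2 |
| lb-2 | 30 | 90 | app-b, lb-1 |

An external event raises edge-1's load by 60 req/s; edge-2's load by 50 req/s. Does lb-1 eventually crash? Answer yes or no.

Round 1 — edge-1 at 170 > 140; edge-2 at 130 > 100. edge-1, edge-2 crash.
  edge-1 sheds 170 req/s to app-b, cache-1, lb-1: 56 each (2 lost).
    app-b: 10+56 = 66 > 60
    cache-1: 60+56 = 116 ≤ 130
    lb-1: 20+56 = 76 ≤ 80
  edge-2 sheds 130 req/s to lb-1: 130 each.
    lb-1: 76+130 = 206 > 80
Round 2 — app-b, lb-1 crash.
  app-b sheds 66 req/s to lb-2: 66 each.
    lb-2: 30+66 = 96 > 90
  lb-1 sheds 206 req/s to lb-2: 206 each.
    lb-2: 96+206 = 302 > 90
Round 3 — lb-2 crashes.
  lb-2 sheds 302 req/s: no online neighbours, lost.
No further crashes.

yes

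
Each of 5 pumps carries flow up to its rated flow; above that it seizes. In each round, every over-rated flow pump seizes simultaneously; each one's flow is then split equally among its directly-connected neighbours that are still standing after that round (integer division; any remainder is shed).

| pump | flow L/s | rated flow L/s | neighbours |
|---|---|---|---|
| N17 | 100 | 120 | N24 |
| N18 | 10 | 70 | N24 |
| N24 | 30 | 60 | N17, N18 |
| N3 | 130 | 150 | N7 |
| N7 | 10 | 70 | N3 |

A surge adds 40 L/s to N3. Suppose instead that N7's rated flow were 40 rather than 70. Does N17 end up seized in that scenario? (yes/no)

With N7's rated flow at 40:
Round 1 — N3 at 170 > 150. N3 seizes.
  N3 sheds 170 L/s to N7: 170 each.
    N7: 10+170 = 180 > 40
Round 2 — N7 seizes.
  N7 sheds 180 L/s: no online neighbours, lost.
No further seizures.

no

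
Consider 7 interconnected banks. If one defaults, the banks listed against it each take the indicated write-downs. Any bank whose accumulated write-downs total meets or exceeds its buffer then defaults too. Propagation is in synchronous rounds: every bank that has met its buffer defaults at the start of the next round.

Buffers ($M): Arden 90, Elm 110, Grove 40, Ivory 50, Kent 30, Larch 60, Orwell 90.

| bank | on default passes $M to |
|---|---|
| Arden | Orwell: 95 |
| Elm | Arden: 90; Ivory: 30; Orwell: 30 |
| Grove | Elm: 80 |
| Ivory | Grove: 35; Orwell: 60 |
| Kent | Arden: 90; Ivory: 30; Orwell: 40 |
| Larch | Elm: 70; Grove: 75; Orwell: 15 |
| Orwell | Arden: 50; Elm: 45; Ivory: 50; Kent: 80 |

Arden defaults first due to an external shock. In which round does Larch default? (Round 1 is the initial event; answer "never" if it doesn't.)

Round 1 — Arden defaults (initial).
  Orwell: +95 → 95 ≥ 90
Round 2 — Orwell defaults.
  Elm: +45 → 45 < 110
  Ivory: +50 → 50 ≥ 50
  Kent: +80 → 80 ≥ 30
Round 3 — Ivory, Kent default.
  Grove: +35 → 35 < 40
No further defaults.

never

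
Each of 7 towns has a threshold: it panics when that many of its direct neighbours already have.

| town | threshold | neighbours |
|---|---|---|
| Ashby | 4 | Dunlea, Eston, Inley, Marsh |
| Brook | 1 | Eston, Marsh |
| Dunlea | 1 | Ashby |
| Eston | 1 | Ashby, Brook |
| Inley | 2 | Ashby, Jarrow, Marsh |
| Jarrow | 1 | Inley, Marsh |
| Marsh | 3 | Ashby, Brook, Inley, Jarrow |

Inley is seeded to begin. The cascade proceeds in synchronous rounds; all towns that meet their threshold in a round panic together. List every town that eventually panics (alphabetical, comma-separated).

Round 1 — Inley panics (initial).
Round 2 — checking thresholds:
  Ashby: 1 of 4 neighbours < 4, holds.
  Jarrow: 1 of 2 neighbours ≥ 1, panics.
  Marsh: 1 of 4 neighbours < 3, holds.
Round 3 — no new panics; cascade stops.

Inley, Jarrow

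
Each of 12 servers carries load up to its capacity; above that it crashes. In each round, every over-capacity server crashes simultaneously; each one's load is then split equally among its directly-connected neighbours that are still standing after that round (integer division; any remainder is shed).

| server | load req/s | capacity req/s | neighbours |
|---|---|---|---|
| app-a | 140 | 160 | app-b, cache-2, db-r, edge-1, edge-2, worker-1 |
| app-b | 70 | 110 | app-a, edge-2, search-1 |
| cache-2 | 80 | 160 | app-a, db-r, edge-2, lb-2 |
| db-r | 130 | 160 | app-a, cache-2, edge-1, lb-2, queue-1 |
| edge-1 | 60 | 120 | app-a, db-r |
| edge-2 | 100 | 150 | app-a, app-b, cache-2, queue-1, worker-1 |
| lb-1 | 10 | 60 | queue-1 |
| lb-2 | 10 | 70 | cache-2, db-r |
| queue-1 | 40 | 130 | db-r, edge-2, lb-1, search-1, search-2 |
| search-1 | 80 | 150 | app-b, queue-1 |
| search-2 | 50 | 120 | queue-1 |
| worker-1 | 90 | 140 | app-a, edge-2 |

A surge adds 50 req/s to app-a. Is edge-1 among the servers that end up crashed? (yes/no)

yes

Round 1 — app-a at 190 > 160. app-a crashes.
  app-a sheds 190 req/s to app-b, cache-2, db-r, edge-1, edge-2, worker-1: 31 each (4 lost).
    app-b: 70+31 = 101 ≤ 110
    cache-2: 80+31 = 111 ≤ 160
    db-r: 130+31 = 161 > 160
    edge-1: 60+31 = 91 ≤ 120
    edge-2: 100+31 = 131 ≤ 150
    worker-1: 90+31 = 121 ≤ 140
Round 2 — db-r crashes.
  db-r sheds 161 req/s to cache-2, edge-1, lb-2, queue-1: 40 each (1 lost).
    cache-2: 111+40 = 151 ≤ 160
    edge-1: 91+40 = 131 > 120
    lb-2: 10+40 = 50 ≤ 70
    queue-1: 40+40 = 80 ≤ 130
Round 3 — edge-1 crashes.
  edge-1 sheds 131 req/s: no online neighbours, lost.
No further crashes.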